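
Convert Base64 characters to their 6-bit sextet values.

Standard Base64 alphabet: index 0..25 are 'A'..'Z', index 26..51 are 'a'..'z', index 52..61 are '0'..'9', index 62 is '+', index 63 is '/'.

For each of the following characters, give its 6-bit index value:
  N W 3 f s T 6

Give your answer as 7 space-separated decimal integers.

'N': A..Z range, ord('N') − ord('A') = 13
'W': A..Z range, ord('W') − ord('A') = 22
'3': 0..9 range, 52 + ord('3') − ord('0') = 55
'f': a..z range, 26 + ord('f') − ord('a') = 31
's': a..z range, 26 + ord('s') − ord('a') = 44
'T': A..Z range, ord('T') − ord('A') = 19
'6': 0..9 range, 52 + ord('6') − ord('0') = 58

Answer: 13 22 55 31 44 19 58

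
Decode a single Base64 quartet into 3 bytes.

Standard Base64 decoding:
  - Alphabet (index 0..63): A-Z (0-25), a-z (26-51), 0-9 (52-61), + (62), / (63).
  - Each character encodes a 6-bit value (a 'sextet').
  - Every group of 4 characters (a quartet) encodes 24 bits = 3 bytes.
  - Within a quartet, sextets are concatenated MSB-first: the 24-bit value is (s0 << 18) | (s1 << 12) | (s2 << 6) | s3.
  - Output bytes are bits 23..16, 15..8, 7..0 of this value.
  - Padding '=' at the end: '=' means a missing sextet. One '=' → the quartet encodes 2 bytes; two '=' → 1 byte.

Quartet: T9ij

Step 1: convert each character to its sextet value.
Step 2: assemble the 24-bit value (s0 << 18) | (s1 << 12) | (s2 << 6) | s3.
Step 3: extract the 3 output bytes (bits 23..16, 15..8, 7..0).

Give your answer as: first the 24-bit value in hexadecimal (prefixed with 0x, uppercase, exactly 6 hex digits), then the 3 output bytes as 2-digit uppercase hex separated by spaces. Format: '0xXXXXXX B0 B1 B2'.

Sextets: T=19, 9=61, i=34, j=35
24-bit: (19<<18) | (61<<12) | (34<<6) | 35
      = 0x4C0000 | 0x03D000 | 0x000880 | 0x000023
      = 0x4FD8A3
Bytes: (v>>16)&0xFF=4F, (v>>8)&0xFF=D8, v&0xFF=A3

Answer: 0x4FD8A3 4F D8 A3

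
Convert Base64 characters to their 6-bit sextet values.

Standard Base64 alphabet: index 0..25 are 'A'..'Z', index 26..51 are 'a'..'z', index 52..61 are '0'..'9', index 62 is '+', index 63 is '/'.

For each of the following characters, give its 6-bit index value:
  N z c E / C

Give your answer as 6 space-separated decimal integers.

Answer: 13 51 28 4 63 2

Derivation:
'N': A..Z range, ord('N') − ord('A') = 13
'z': a..z range, 26 + ord('z') − ord('a') = 51
'c': a..z range, 26 + ord('c') − ord('a') = 28
'E': A..Z range, ord('E') − ord('A') = 4
'/': index 63
'C': A..Z range, ord('C') − ord('A') = 2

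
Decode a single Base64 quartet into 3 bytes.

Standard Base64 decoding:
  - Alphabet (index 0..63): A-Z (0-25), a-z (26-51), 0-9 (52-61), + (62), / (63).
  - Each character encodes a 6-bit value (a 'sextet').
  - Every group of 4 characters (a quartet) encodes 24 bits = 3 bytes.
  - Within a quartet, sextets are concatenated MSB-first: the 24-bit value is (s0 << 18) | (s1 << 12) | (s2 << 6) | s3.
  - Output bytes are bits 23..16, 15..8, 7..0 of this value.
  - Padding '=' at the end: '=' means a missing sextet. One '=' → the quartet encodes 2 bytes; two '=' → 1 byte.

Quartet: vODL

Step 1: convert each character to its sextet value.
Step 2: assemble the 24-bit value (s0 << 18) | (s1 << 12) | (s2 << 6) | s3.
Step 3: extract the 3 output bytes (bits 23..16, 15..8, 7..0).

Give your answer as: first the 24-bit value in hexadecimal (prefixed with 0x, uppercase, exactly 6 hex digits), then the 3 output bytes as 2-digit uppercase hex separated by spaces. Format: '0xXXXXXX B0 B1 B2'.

Answer: 0xBCE0CB BC E0 CB

Derivation:
Sextets: v=47, O=14, D=3, L=11
24-bit: (47<<18) | (14<<12) | (3<<6) | 11
      = 0xBC0000 | 0x00E000 | 0x0000C0 | 0x00000B
      = 0xBCE0CB
Bytes: (v>>16)&0xFF=BC, (v>>8)&0xFF=E0, v&0xFF=CB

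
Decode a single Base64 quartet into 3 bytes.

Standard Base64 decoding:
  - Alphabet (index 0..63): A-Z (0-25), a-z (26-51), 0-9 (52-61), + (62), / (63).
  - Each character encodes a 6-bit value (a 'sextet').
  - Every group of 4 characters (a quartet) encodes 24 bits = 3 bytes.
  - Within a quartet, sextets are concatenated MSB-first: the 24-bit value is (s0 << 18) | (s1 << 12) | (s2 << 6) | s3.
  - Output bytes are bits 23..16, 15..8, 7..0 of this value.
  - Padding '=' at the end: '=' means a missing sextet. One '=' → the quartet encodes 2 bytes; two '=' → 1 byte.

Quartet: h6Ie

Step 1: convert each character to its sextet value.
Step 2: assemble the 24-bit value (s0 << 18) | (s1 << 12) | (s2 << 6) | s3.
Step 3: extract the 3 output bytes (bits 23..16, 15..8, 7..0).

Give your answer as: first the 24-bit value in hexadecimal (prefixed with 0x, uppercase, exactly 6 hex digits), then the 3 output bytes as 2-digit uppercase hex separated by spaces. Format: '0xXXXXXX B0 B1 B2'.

Sextets: h=33, 6=58, I=8, e=30
24-bit: (33<<18) | (58<<12) | (8<<6) | 30
      = 0x840000 | 0x03A000 | 0x000200 | 0x00001E
      = 0x87A21E
Bytes: (v>>16)&0xFF=87, (v>>8)&0xFF=A2, v&0xFF=1E

Answer: 0x87A21E 87 A2 1E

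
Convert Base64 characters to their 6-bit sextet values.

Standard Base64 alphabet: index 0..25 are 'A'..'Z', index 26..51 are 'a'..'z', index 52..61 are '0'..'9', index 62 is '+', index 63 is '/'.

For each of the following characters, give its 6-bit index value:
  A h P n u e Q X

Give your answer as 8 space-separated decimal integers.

'A': A..Z range, ord('A') − ord('A') = 0
'h': a..z range, 26 + ord('h') − ord('a') = 33
'P': A..Z range, ord('P') − ord('A') = 15
'n': a..z range, 26 + ord('n') − ord('a') = 39
'u': a..z range, 26 + ord('u') − ord('a') = 46
'e': a..z range, 26 + ord('e') − ord('a') = 30
'Q': A..Z range, ord('Q') − ord('A') = 16
'X': A..Z range, ord('X') − ord('A') = 23

Answer: 0 33 15 39 46 30 16 23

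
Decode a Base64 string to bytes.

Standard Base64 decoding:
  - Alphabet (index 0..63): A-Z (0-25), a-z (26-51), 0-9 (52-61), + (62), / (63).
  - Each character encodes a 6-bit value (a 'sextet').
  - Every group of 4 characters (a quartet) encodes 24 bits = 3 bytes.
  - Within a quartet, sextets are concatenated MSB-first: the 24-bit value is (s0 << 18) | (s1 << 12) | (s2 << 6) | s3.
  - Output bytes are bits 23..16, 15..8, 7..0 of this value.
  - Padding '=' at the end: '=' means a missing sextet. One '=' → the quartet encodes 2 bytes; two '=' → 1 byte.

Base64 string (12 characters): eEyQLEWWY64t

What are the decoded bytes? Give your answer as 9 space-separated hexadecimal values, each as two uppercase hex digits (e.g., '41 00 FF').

After char 0 ('e'=30): chars_in_quartet=1 acc=0x1E bytes_emitted=0
After char 1 ('E'=4): chars_in_quartet=2 acc=0x784 bytes_emitted=0
After char 2 ('y'=50): chars_in_quartet=3 acc=0x1E132 bytes_emitted=0
After char 3 ('Q'=16): chars_in_quartet=4 acc=0x784C90 -> emit 78 4C 90, reset; bytes_emitted=3
After char 4 ('L'=11): chars_in_quartet=1 acc=0xB bytes_emitted=3
After char 5 ('E'=4): chars_in_quartet=2 acc=0x2C4 bytes_emitted=3
After char 6 ('W'=22): chars_in_quartet=3 acc=0xB116 bytes_emitted=3
After char 7 ('W'=22): chars_in_quartet=4 acc=0x2C4596 -> emit 2C 45 96, reset; bytes_emitted=6
After char 8 ('Y'=24): chars_in_quartet=1 acc=0x18 bytes_emitted=6
After char 9 ('6'=58): chars_in_quartet=2 acc=0x63A bytes_emitted=6
After char 10 ('4'=56): chars_in_quartet=3 acc=0x18EB8 bytes_emitted=6
After char 11 ('t'=45): chars_in_quartet=4 acc=0x63AE2D -> emit 63 AE 2D, reset; bytes_emitted=9

Answer: 78 4C 90 2C 45 96 63 AE 2D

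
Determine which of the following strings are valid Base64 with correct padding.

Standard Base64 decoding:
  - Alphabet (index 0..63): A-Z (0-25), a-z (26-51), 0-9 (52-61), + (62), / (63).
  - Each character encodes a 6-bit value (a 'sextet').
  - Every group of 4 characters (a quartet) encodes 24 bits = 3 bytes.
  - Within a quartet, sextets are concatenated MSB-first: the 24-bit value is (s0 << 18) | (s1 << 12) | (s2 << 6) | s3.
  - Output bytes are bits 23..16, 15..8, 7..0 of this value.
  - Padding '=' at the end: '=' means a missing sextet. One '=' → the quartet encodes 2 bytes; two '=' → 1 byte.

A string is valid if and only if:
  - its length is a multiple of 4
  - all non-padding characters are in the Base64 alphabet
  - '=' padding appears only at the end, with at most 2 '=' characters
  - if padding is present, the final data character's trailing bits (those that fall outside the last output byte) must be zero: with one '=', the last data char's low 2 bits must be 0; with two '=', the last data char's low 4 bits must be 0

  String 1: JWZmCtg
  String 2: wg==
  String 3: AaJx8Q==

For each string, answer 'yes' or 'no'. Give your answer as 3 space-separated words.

String 1: 'JWZmCtg' → invalid (len=7 not mult of 4)
String 2: 'wg==' → valid
String 3: 'AaJx8Q==' → valid

Answer: no yes yes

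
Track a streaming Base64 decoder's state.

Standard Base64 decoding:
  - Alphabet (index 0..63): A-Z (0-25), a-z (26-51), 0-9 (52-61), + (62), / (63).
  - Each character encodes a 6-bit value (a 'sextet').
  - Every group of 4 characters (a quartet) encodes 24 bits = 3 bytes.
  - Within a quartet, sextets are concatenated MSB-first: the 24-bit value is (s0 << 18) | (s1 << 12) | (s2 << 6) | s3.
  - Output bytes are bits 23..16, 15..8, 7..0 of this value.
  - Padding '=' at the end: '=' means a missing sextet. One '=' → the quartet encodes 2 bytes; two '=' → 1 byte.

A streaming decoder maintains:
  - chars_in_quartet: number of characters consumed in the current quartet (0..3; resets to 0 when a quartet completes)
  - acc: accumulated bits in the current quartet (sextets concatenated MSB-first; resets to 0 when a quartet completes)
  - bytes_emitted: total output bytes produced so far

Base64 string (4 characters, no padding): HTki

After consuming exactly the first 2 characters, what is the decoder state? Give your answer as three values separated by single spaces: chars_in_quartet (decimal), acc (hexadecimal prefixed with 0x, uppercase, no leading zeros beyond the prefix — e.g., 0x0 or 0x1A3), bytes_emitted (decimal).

Answer: 2 0x1D3 0

Derivation:
After char 0 ('H'=7): chars_in_quartet=1 acc=0x7 bytes_emitted=0
After char 1 ('T'=19): chars_in_quartet=2 acc=0x1D3 bytes_emitted=0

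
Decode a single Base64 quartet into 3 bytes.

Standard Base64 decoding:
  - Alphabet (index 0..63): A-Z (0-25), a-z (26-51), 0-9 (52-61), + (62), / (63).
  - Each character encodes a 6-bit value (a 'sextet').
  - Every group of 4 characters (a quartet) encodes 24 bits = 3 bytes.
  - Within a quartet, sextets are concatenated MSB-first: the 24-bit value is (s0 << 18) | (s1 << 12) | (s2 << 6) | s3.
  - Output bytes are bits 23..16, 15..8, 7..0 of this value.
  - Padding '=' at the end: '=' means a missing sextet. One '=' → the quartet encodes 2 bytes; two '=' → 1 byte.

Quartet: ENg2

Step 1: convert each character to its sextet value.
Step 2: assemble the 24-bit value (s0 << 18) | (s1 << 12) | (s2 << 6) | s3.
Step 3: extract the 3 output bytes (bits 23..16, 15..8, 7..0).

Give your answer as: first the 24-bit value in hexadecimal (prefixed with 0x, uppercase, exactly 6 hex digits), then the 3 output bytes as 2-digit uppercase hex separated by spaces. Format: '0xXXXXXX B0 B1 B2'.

Answer: 0x10D836 10 D8 36

Derivation:
Sextets: E=4, N=13, g=32, 2=54
24-bit: (4<<18) | (13<<12) | (32<<6) | 54
      = 0x100000 | 0x00D000 | 0x000800 | 0x000036
      = 0x10D836
Bytes: (v>>16)&0xFF=10, (v>>8)&0xFF=D8, v&0xFF=36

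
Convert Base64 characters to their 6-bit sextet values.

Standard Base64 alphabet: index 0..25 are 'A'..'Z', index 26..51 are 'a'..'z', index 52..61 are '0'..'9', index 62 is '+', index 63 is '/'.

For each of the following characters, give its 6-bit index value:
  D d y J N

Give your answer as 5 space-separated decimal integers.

'D': A..Z range, ord('D') − ord('A') = 3
'd': a..z range, 26 + ord('d') − ord('a') = 29
'y': a..z range, 26 + ord('y') − ord('a') = 50
'J': A..Z range, ord('J') − ord('A') = 9
'N': A..Z range, ord('N') − ord('A') = 13

Answer: 3 29 50 9 13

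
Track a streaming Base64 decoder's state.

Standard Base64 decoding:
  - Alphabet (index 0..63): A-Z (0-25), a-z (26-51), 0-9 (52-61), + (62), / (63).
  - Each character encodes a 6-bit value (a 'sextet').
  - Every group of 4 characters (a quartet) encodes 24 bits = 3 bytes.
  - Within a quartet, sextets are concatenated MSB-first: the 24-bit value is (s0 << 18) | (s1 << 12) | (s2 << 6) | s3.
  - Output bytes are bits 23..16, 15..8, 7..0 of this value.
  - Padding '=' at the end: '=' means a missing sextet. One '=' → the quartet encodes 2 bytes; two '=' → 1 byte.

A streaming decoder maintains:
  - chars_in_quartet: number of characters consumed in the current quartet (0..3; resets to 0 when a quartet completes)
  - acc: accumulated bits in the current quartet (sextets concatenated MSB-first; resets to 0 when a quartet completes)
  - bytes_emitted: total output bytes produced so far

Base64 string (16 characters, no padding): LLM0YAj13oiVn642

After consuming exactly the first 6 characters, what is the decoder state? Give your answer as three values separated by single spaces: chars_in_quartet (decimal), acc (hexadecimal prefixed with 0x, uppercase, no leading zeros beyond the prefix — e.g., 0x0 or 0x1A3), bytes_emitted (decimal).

After char 0 ('L'=11): chars_in_quartet=1 acc=0xB bytes_emitted=0
After char 1 ('L'=11): chars_in_quartet=2 acc=0x2CB bytes_emitted=0
After char 2 ('M'=12): chars_in_quartet=3 acc=0xB2CC bytes_emitted=0
After char 3 ('0'=52): chars_in_quartet=4 acc=0x2CB334 -> emit 2C B3 34, reset; bytes_emitted=3
After char 4 ('Y'=24): chars_in_quartet=1 acc=0x18 bytes_emitted=3
After char 5 ('A'=0): chars_in_quartet=2 acc=0x600 bytes_emitted=3

Answer: 2 0x600 3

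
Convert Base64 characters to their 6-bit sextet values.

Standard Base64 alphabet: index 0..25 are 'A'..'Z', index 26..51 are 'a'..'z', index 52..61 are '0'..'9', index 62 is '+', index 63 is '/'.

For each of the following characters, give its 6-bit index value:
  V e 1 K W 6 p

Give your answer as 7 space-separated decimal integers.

'V': A..Z range, ord('V') − ord('A') = 21
'e': a..z range, 26 + ord('e') − ord('a') = 30
'1': 0..9 range, 52 + ord('1') − ord('0') = 53
'K': A..Z range, ord('K') − ord('A') = 10
'W': A..Z range, ord('W') − ord('A') = 22
'6': 0..9 range, 52 + ord('6') − ord('0') = 58
'p': a..z range, 26 + ord('p') − ord('a') = 41

Answer: 21 30 53 10 22 58 41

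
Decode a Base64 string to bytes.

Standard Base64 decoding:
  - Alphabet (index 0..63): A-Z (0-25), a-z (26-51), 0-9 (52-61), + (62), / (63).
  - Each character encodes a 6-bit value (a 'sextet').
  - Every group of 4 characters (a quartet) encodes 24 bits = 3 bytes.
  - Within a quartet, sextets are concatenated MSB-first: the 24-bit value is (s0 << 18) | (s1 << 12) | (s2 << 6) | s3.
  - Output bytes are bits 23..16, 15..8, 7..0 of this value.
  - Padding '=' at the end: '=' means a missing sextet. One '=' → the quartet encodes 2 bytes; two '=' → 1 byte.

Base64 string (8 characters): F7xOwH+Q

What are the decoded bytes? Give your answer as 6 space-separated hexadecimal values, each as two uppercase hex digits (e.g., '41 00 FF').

After char 0 ('F'=5): chars_in_quartet=1 acc=0x5 bytes_emitted=0
After char 1 ('7'=59): chars_in_quartet=2 acc=0x17B bytes_emitted=0
After char 2 ('x'=49): chars_in_quartet=3 acc=0x5EF1 bytes_emitted=0
After char 3 ('O'=14): chars_in_quartet=4 acc=0x17BC4E -> emit 17 BC 4E, reset; bytes_emitted=3
After char 4 ('w'=48): chars_in_quartet=1 acc=0x30 bytes_emitted=3
After char 5 ('H'=7): chars_in_quartet=2 acc=0xC07 bytes_emitted=3
After char 6 ('+'=62): chars_in_quartet=3 acc=0x301FE bytes_emitted=3
After char 7 ('Q'=16): chars_in_quartet=4 acc=0xC07F90 -> emit C0 7F 90, reset; bytes_emitted=6

Answer: 17 BC 4E C0 7F 90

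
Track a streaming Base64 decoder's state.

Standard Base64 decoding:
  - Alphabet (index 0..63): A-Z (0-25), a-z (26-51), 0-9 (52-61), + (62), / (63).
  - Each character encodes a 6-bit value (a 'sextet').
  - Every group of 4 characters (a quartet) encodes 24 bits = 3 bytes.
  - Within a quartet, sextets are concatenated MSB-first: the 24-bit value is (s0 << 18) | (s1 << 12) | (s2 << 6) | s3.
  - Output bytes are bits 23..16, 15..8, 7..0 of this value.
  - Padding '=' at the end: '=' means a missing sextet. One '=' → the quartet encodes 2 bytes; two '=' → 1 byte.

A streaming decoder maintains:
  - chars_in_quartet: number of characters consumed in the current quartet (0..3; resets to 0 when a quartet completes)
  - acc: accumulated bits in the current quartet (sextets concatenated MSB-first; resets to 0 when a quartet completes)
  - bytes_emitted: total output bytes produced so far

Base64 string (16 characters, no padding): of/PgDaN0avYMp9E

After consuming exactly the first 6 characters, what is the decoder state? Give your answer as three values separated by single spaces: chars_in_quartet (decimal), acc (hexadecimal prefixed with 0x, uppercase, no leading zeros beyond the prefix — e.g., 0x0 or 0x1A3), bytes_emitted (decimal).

Answer: 2 0x803 3

Derivation:
After char 0 ('o'=40): chars_in_quartet=1 acc=0x28 bytes_emitted=0
After char 1 ('f'=31): chars_in_quartet=2 acc=0xA1F bytes_emitted=0
After char 2 ('/'=63): chars_in_quartet=3 acc=0x287FF bytes_emitted=0
After char 3 ('P'=15): chars_in_quartet=4 acc=0xA1FFCF -> emit A1 FF CF, reset; bytes_emitted=3
After char 4 ('g'=32): chars_in_quartet=1 acc=0x20 bytes_emitted=3
After char 5 ('D'=3): chars_in_quartet=2 acc=0x803 bytes_emitted=3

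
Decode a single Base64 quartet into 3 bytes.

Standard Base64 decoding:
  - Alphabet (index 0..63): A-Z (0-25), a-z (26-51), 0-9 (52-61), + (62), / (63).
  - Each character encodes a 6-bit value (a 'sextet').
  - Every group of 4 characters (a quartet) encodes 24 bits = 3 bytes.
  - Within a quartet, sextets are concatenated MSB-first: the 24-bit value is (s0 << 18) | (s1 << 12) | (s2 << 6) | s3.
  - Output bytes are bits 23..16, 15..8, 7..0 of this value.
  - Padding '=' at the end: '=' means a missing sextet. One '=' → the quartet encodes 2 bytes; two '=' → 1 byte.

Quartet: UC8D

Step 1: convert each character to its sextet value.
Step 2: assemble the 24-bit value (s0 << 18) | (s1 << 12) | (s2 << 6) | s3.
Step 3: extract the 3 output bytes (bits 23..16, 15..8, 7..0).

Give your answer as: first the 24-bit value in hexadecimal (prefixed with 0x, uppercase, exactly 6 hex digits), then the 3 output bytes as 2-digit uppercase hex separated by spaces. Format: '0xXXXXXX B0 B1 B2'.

Sextets: U=20, C=2, 8=60, D=3
24-bit: (20<<18) | (2<<12) | (60<<6) | 3
      = 0x500000 | 0x002000 | 0x000F00 | 0x000003
      = 0x502F03
Bytes: (v>>16)&0xFF=50, (v>>8)&0xFF=2F, v&0xFF=03

Answer: 0x502F03 50 2F 03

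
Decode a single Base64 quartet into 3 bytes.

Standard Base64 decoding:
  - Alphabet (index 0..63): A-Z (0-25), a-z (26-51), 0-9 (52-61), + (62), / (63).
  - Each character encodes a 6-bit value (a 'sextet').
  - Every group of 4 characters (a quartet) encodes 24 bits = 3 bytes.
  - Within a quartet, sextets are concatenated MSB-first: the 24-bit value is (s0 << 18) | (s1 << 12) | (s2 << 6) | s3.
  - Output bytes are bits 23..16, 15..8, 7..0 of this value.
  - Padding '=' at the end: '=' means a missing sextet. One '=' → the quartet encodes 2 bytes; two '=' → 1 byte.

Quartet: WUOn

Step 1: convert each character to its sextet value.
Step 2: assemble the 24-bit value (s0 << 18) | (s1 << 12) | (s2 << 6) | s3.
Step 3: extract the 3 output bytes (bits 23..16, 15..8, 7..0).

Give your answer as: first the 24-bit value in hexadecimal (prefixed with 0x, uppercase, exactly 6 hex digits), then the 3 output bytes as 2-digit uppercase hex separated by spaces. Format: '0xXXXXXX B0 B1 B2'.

Answer: 0x5943A7 59 43 A7

Derivation:
Sextets: W=22, U=20, O=14, n=39
24-bit: (22<<18) | (20<<12) | (14<<6) | 39
      = 0x580000 | 0x014000 | 0x000380 | 0x000027
      = 0x5943A7
Bytes: (v>>16)&0xFF=59, (v>>8)&0xFF=43, v&0xFF=A7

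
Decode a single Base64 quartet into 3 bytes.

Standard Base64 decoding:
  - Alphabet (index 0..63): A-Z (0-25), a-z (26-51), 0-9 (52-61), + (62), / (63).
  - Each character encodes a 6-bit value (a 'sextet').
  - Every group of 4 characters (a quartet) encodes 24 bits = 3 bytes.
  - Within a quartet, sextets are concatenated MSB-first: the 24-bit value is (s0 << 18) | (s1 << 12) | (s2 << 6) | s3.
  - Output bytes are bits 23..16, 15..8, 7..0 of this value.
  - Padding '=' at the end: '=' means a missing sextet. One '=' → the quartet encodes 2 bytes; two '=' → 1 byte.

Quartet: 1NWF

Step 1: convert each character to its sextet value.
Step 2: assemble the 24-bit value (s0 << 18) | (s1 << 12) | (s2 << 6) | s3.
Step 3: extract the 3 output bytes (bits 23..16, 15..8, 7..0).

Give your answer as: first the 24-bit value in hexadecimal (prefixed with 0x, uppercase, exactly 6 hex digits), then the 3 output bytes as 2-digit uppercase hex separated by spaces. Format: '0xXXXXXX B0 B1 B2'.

Answer: 0xD4D585 D4 D5 85

Derivation:
Sextets: 1=53, N=13, W=22, F=5
24-bit: (53<<18) | (13<<12) | (22<<6) | 5
      = 0xD40000 | 0x00D000 | 0x000580 | 0x000005
      = 0xD4D585
Bytes: (v>>16)&0xFF=D4, (v>>8)&0xFF=D5, v&0xFF=85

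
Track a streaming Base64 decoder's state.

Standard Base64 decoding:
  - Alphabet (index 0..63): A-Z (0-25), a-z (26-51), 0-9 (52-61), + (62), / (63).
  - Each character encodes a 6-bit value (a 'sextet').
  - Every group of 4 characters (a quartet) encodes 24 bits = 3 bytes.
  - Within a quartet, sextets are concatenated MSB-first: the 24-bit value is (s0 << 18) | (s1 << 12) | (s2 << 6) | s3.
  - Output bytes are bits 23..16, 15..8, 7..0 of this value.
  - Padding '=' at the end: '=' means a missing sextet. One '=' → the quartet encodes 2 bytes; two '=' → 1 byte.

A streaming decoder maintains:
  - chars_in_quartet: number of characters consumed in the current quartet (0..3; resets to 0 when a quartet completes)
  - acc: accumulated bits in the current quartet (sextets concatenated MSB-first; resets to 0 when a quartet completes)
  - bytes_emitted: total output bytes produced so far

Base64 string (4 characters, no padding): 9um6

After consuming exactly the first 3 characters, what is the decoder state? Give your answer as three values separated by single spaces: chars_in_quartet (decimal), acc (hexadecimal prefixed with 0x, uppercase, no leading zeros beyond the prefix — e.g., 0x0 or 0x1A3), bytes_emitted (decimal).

Answer: 3 0x3DBA6 0

Derivation:
After char 0 ('9'=61): chars_in_quartet=1 acc=0x3D bytes_emitted=0
After char 1 ('u'=46): chars_in_quartet=2 acc=0xF6E bytes_emitted=0
After char 2 ('m'=38): chars_in_quartet=3 acc=0x3DBA6 bytes_emitted=0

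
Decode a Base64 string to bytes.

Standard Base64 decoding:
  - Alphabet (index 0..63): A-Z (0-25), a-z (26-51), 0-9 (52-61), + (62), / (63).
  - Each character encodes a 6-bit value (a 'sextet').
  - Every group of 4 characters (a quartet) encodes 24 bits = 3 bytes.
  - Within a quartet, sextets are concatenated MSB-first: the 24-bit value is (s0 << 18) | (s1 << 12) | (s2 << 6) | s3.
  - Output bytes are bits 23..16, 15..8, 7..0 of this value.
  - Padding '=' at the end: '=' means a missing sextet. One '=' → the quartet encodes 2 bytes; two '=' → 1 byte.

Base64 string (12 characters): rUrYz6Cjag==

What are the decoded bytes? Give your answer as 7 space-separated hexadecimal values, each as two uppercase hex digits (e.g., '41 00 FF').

After char 0 ('r'=43): chars_in_quartet=1 acc=0x2B bytes_emitted=0
After char 1 ('U'=20): chars_in_quartet=2 acc=0xAD4 bytes_emitted=0
After char 2 ('r'=43): chars_in_quartet=3 acc=0x2B52B bytes_emitted=0
After char 3 ('Y'=24): chars_in_quartet=4 acc=0xAD4AD8 -> emit AD 4A D8, reset; bytes_emitted=3
After char 4 ('z'=51): chars_in_quartet=1 acc=0x33 bytes_emitted=3
After char 5 ('6'=58): chars_in_quartet=2 acc=0xCFA bytes_emitted=3
After char 6 ('C'=2): chars_in_quartet=3 acc=0x33E82 bytes_emitted=3
After char 7 ('j'=35): chars_in_quartet=4 acc=0xCFA0A3 -> emit CF A0 A3, reset; bytes_emitted=6
After char 8 ('a'=26): chars_in_quartet=1 acc=0x1A bytes_emitted=6
After char 9 ('g'=32): chars_in_quartet=2 acc=0x6A0 bytes_emitted=6
Padding '==': partial quartet acc=0x6A0 -> emit 6A; bytes_emitted=7

Answer: AD 4A D8 CF A0 A3 6A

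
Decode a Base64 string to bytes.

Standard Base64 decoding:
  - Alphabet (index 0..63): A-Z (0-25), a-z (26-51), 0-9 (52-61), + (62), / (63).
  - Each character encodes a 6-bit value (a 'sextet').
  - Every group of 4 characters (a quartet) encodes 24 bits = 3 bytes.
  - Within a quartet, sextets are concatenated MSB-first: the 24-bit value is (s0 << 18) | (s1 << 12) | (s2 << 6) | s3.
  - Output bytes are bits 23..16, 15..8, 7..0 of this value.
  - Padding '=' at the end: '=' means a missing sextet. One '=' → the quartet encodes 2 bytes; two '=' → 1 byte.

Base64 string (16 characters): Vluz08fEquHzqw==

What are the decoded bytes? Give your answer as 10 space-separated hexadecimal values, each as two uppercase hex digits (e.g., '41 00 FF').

Answer: 56 5B B3 D3 C7 C4 AA E1 F3 AB

Derivation:
After char 0 ('V'=21): chars_in_quartet=1 acc=0x15 bytes_emitted=0
After char 1 ('l'=37): chars_in_quartet=2 acc=0x565 bytes_emitted=0
After char 2 ('u'=46): chars_in_quartet=3 acc=0x1596E bytes_emitted=0
After char 3 ('z'=51): chars_in_quartet=4 acc=0x565BB3 -> emit 56 5B B3, reset; bytes_emitted=3
After char 4 ('0'=52): chars_in_quartet=1 acc=0x34 bytes_emitted=3
After char 5 ('8'=60): chars_in_quartet=2 acc=0xD3C bytes_emitted=3
After char 6 ('f'=31): chars_in_quartet=3 acc=0x34F1F bytes_emitted=3
After char 7 ('E'=4): chars_in_quartet=4 acc=0xD3C7C4 -> emit D3 C7 C4, reset; bytes_emitted=6
After char 8 ('q'=42): chars_in_quartet=1 acc=0x2A bytes_emitted=6
After char 9 ('u'=46): chars_in_quartet=2 acc=0xAAE bytes_emitted=6
After char 10 ('H'=7): chars_in_quartet=3 acc=0x2AB87 bytes_emitted=6
After char 11 ('z'=51): chars_in_quartet=4 acc=0xAAE1F3 -> emit AA E1 F3, reset; bytes_emitted=9
After char 12 ('q'=42): chars_in_quartet=1 acc=0x2A bytes_emitted=9
After char 13 ('w'=48): chars_in_quartet=2 acc=0xAB0 bytes_emitted=9
Padding '==': partial quartet acc=0xAB0 -> emit AB; bytes_emitted=10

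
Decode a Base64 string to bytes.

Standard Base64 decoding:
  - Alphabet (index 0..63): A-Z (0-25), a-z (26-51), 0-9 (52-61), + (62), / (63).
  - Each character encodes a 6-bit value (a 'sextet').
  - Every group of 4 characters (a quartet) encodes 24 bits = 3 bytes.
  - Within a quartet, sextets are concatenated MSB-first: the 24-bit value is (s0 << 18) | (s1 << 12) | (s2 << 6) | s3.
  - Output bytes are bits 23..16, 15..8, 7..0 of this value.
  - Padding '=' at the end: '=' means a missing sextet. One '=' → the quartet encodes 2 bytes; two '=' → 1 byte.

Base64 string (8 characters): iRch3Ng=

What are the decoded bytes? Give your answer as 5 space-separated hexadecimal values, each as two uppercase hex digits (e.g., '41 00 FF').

After char 0 ('i'=34): chars_in_quartet=1 acc=0x22 bytes_emitted=0
After char 1 ('R'=17): chars_in_quartet=2 acc=0x891 bytes_emitted=0
After char 2 ('c'=28): chars_in_quartet=3 acc=0x2245C bytes_emitted=0
After char 3 ('h'=33): chars_in_quartet=4 acc=0x891721 -> emit 89 17 21, reset; bytes_emitted=3
After char 4 ('3'=55): chars_in_quartet=1 acc=0x37 bytes_emitted=3
After char 5 ('N'=13): chars_in_quartet=2 acc=0xDCD bytes_emitted=3
After char 6 ('g'=32): chars_in_quartet=3 acc=0x37360 bytes_emitted=3
Padding '=': partial quartet acc=0x37360 -> emit DC D8; bytes_emitted=5

Answer: 89 17 21 DC D8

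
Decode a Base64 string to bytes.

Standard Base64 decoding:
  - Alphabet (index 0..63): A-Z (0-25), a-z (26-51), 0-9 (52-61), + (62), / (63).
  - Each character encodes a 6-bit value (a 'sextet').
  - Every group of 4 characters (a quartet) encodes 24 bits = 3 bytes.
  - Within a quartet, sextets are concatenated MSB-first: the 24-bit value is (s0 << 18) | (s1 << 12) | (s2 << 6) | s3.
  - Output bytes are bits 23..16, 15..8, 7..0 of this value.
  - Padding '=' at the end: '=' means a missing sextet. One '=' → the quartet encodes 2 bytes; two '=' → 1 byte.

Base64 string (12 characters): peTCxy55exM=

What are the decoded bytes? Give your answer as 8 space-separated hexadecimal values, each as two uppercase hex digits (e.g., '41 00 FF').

After char 0 ('p'=41): chars_in_quartet=1 acc=0x29 bytes_emitted=0
After char 1 ('e'=30): chars_in_quartet=2 acc=0xA5E bytes_emitted=0
After char 2 ('T'=19): chars_in_quartet=3 acc=0x29793 bytes_emitted=0
After char 3 ('C'=2): chars_in_quartet=4 acc=0xA5E4C2 -> emit A5 E4 C2, reset; bytes_emitted=3
After char 4 ('x'=49): chars_in_quartet=1 acc=0x31 bytes_emitted=3
After char 5 ('y'=50): chars_in_quartet=2 acc=0xC72 bytes_emitted=3
After char 6 ('5'=57): chars_in_quartet=3 acc=0x31CB9 bytes_emitted=3
After char 7 ('5'=57): chars_in_quartet=4 acc=0xC72E79 -> emit C7 2E 79, reset; bytes_emitted=6
After char 8 ('e'=30): chars_in_quartet=1 acc=0x1E bytes_emitted=6
After char 9 ('x'=49): chars_in_quartet=2 acc=0x7B1 bytes_emitted=6
After char 10 ('M'=12): chars_in_quartet=3 acc=0x1EC4C bytes_emitted=6
Padding '=': partial quartet acc=0x1EC4C -> emit 7B 13; bytes_emitted=8

Answer: A5 E4 C2 C7 2E 79 7B 13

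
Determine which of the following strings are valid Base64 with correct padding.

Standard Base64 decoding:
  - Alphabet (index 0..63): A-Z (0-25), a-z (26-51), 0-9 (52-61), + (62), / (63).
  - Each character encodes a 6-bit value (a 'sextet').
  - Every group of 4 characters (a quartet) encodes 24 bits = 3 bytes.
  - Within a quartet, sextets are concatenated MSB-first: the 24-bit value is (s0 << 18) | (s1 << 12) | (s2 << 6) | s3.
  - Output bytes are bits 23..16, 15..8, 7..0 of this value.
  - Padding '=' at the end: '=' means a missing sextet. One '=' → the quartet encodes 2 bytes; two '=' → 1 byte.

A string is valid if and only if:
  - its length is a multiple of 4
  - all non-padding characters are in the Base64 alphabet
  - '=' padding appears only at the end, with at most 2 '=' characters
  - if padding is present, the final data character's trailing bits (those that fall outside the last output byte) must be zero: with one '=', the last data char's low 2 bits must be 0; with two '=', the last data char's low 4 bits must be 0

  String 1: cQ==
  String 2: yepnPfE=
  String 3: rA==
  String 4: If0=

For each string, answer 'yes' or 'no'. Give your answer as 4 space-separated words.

String 1: 'cQ==' → valid
String 2: 'yepnPfE=' → valid
String 3: 'rA==' → valid
String 4: 'If0=' → valid

Answer: yes yes yes yes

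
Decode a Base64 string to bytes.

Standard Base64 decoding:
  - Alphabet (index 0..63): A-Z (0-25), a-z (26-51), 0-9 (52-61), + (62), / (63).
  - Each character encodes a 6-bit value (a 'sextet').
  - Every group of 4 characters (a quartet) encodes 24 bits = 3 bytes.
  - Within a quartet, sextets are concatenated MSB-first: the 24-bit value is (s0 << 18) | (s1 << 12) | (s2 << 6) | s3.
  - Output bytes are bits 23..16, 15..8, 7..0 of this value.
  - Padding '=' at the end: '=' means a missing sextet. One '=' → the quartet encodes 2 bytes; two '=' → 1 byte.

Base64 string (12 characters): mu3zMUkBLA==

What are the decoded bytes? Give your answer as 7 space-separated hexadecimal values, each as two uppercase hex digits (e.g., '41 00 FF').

After char 0 ('m'=38): chars_in_quartet=1 acc=0x26 bytes_emitted=0
After char 1 ('u'=46): chars_in_quartet=2 acc=0x9AE bytes_emitted=0
After char 2 ('3'=55): chars_in_quartet=3 acc=0x26BB7 bytes_emitted=0
After char 3 ('z'=51): chars_in_quartet=4 acc=0x9AEDF3 -> emit 9A ED F3, reset; bytes_emitted=3
After char 4 ('M'=12): chars_in_quartet=1 acc=0xC bytes_emitted=3
After char 5 ('U'=20): chars_in_quartet=2 acc=0x314 bytes_emitted=3
After char 6 ('k'=36): chars_in_quartet=3 acc=0xC524 bytes_emitted=3
After char 7 ('B'=1): chars_in_quartet=4 acc=0x314901 -> emit 31 49 01, reset; bytes_emitted=6
After char 8 ('L'=11): chars_in_quartet=1 acc=0xB bytes_emitted=6
After char 9 ('A'=0): chars_in_quartet=2 acc=0x2C0 bytes_emitted=6
Padding '==': partial quartet acc=0x2C0 -> emit 2C; bytes_emitted=7

Answer: 9A ED F3 31 49 01 2C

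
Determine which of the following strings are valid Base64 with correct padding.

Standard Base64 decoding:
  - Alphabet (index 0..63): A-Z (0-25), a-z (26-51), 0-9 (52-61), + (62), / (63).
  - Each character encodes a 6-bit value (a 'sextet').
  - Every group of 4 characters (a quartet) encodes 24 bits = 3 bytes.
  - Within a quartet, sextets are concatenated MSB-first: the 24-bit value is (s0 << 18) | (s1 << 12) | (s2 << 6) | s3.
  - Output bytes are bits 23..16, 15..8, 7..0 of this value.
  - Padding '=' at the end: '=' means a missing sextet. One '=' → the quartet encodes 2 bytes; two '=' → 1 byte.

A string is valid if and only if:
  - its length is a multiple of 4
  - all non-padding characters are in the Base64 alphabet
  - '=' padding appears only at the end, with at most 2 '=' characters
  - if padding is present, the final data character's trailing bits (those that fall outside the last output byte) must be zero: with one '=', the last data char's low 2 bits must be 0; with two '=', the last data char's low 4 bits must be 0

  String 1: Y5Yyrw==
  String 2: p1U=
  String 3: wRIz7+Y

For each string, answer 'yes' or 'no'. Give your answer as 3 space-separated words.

Answer: yes yes no

Derivation:
String 1: 'Y5Yyrw==' → valid
String 2: 'p1U=' → valid
String 3: 'wRIz7+Y' → invalid (len=7 not mult of 4)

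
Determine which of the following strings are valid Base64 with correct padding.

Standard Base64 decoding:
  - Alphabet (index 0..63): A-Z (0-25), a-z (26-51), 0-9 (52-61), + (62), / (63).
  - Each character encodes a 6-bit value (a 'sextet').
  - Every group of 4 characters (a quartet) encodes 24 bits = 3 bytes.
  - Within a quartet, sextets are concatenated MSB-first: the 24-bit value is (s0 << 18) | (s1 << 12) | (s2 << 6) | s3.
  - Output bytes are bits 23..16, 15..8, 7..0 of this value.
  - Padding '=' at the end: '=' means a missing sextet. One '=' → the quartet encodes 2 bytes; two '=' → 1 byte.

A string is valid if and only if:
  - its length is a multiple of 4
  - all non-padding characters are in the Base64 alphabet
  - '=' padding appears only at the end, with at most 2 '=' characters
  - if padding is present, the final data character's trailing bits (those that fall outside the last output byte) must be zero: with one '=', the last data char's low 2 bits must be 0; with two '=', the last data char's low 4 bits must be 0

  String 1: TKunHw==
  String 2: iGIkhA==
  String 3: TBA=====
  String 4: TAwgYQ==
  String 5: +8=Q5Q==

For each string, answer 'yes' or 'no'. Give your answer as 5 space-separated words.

String 1: 'TKunHw==' → valid
String 2: 'iGIkhA==' → valid
String 3: 'TBA=====' → invalid (5 pad chars (max 2))
String 4: 'TAwgYQ==' → valid
String 5: '+8=Q5Q==' → invalid (bad char(s): ['=']; '=' in middle)

Answer: yes yes no yes no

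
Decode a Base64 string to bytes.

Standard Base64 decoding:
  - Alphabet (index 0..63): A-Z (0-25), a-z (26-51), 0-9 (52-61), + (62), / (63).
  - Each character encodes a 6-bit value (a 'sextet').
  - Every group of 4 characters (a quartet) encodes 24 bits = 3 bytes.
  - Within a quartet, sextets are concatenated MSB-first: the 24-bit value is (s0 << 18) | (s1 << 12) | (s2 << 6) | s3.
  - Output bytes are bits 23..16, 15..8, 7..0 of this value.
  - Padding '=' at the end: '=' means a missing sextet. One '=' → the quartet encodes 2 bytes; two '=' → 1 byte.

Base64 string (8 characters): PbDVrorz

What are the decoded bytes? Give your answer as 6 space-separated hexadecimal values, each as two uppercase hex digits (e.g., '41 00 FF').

After char 0 ('P'=15): chars_in_quartet=1 acc=0xF bytes_emitted=0
After char 1 ('b'=27): chars_in_quartet=2 acc=0x3DB bytes_emitted=0
After char 2 ('D'=3): chars_in_quartet=3 acc=0xF6C3 bytes_emitted=0
After char 3 ('V'=21): chars_in_quartet=4 acc=0x3DB0D5 -> emit 3D B0 D5, reset; bytes_emitted=3
After char 4 ('r'=43): chars_in_quartet=1 acc=0x2B bytes_emitted=3
After char 5 ('o'=40): chars_in_quartet=2 acc=0xAE8 bytes_emitted=3
After char 6 ('r'=43): chars_in_quartet=3 acc=0x2BA2B bytes_emitted=3
After char 7 ('z'=51): chars_in_quartet=4 acc=0xAE8AF3 -> emit AE 8A F3, reset; bytes_emitted=6

Answer: 3D B0 D5 AE 8A F3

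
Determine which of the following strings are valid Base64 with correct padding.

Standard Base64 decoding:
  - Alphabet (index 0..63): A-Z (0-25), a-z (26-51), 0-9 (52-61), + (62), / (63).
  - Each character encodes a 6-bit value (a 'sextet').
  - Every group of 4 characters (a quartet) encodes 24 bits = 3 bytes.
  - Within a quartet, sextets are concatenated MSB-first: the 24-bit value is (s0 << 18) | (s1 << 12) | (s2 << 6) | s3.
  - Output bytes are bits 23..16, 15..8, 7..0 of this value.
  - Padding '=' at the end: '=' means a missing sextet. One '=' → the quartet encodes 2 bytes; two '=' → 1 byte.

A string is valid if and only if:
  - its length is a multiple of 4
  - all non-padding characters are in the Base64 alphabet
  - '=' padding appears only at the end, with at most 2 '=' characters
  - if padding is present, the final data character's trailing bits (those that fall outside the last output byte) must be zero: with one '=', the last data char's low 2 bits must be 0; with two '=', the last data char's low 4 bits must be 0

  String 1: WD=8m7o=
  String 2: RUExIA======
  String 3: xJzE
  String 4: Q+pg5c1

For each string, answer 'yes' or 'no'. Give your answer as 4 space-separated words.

Answer: no no yes no

Derivation:
String 1: 'WD=8m7o=' → invalid (bad char(s): ['=']; '=' in middle)
String 2: 'RUExIA======' → invalid (6 pad chars (max 2))
String 3: 'xJzE' → valid
String 4: 'Q+pg5c1' → invalid (len=7 not mult of 4)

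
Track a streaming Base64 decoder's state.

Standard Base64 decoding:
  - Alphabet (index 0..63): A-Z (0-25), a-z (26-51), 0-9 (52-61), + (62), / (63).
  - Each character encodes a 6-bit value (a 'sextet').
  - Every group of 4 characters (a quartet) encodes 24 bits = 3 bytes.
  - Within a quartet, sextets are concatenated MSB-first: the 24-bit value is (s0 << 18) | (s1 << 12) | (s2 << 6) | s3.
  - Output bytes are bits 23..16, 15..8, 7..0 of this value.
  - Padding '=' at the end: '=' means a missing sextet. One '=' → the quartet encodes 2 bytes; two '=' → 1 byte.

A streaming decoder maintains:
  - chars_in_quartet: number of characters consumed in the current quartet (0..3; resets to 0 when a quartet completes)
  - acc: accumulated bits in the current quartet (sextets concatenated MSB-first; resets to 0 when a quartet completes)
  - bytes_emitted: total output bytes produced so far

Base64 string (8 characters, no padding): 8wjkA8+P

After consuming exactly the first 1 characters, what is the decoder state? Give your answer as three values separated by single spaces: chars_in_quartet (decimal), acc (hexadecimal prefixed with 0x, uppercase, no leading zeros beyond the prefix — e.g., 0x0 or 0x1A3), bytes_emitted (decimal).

Answer: 1 0x3C 0

Derivation:
After char 0 ('8'=60): chars_in_quartet=1 acc=0x3C bytes_emitted=0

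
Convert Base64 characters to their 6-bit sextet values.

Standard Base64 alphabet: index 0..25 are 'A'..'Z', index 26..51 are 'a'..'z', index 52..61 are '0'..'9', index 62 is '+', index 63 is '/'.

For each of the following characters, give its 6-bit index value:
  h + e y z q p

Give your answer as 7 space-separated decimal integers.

Answer: 33 62 30 50 51 42 41

Derivation:
'h': a..z range, 26 + ord('h') − ord('a') = 33
'+': index 62
'e': a..z range, 26 + ord('e') − ord('a') = 30
'y': a..z range, 26 + ord('y') − ord('a') = 50
'z': a..z range, 26 + ord('z') − ord('a') = 51
'q': a..z range, 26 + ord('q') − ord('a') = 42
'p': a..z range, 26 + ord('p') − ord('a') = 41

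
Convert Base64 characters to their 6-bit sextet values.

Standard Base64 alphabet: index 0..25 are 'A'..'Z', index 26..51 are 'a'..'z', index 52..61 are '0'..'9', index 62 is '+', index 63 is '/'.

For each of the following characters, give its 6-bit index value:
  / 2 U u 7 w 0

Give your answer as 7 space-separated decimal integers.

Answer: 63 54 20 46 59 48 52

Derivation:
'/': index 63
'2': 0..9 range, 52 + ord('2') − ord('0') = 54
'U': A..Z range, ord('U') − ord('A') = 20
'u': a..z range, 26 + ord('u') − ord('a') = 46
'7': 0..9 range, 52 + ord('7') − ord('0') = 59
'w': a..z range, 26 + ord('w') − ord('a') = 48
'0': 0..9 range, 52 + ord('0') − ord('0') = 52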